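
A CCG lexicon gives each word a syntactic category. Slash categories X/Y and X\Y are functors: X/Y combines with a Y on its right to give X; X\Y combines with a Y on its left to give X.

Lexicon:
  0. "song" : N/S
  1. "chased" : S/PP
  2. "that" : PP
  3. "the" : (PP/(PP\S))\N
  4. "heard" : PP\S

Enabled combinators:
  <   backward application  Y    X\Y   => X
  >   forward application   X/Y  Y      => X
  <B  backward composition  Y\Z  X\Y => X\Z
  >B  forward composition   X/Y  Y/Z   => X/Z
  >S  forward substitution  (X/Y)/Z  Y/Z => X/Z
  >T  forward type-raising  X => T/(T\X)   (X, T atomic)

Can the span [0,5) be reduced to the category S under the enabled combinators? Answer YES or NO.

N/S S/PP PP (PP/(PP\S))\N PP\S
CKY chart[0,5] = {N/(N\PP), NP/(NP\PP), PP, PP/(PP\PP), S/(S\PP)}; S ∉ chart

NO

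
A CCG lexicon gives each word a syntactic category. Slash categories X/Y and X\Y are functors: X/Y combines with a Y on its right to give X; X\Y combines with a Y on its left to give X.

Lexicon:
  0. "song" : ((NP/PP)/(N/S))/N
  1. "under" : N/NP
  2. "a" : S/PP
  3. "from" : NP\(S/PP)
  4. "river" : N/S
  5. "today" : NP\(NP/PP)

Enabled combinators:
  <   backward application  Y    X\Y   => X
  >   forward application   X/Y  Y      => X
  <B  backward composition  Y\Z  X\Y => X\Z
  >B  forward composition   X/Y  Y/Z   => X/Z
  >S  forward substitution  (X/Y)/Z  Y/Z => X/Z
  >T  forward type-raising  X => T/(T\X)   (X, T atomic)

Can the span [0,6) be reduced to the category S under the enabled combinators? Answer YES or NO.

((NP/PP)/(N/S))/N N/NP S/PP NP\(S/PP) N/S NP\(NP/PP)
CKY chart[0,6] = {N/(N\NP), NP, NP/(NP\NP), PP/(PP\NP), S/(S\NP)}; S ∉ chart

NO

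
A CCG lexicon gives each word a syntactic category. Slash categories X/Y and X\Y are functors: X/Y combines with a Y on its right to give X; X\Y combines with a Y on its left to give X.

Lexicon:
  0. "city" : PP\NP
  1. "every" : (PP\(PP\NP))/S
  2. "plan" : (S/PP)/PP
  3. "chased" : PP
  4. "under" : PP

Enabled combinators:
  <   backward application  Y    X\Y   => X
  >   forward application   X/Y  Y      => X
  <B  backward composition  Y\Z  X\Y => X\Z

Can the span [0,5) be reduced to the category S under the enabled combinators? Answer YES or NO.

NO

PP\NP (PP\(PP\NP))/S (S/PP)/PP PP PP
CKY chart[0,5] = {PP}; S ∉ chart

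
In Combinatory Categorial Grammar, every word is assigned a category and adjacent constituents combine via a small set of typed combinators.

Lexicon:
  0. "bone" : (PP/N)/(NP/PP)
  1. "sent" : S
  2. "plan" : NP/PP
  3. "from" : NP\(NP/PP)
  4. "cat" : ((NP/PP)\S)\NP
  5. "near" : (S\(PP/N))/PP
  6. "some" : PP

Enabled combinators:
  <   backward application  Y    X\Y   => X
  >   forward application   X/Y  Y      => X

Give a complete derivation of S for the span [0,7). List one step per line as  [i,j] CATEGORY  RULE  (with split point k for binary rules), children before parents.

[0,1] (PP/N)/(NP/PP)  lex  "bone"
[1,2] S  lex  "sent"
[2,3] NP/PP  lex  "plan"
[3,4] NP\(NP/PP)  lex  "from"
[2,4] NP  <  k=3
[4,5] ((NP/PP)\S)\NP  lex  "cat"
[2,5] (NP/PP)\S  <  k=4
[1,5] NP/PP  <  k=2
[0,5] PP/N  >  k=1
[5,6] (S\(PP/N))/PP  lex  "near"
[6,7] PP  lex  "some"
[5,7] S\(PP/N)  >  k=6
[0,7] S  <  k=5

[0,7] S   <
  [0,5] PP/N   >
    [0,1] "bone" : (PP/N)/(NP/PP)
    [1,5] NP/PP   <
      [1,2] "sent" : S
      [2,5] (NP/PP)\S   <
        [2,4] NP   <
          [2,3] "plan" : NP/PP
          [3,4] "from" : NP\(NP/PP)
        [4,5] "cat" : ((NP/PP)\S)\NP
  [5,7] S\(PP/N)   >
    [5,6] "near" : (S\(PP/N))/PP
    [6,7] "some" : PP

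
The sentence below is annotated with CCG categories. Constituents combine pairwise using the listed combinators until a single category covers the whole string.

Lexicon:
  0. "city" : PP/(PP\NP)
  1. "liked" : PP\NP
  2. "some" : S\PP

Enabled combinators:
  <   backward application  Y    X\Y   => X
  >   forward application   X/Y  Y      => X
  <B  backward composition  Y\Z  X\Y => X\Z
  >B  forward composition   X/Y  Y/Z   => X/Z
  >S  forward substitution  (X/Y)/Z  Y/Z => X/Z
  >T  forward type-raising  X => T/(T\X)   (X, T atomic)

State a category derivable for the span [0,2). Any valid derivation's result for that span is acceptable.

PP

[0,3] S   <
  [0,2] PP   >
    [0,1] "city" : PP/(PP\NP)
    [1,2] "liked" : PP\NP
  [2,3] "some" : S\PP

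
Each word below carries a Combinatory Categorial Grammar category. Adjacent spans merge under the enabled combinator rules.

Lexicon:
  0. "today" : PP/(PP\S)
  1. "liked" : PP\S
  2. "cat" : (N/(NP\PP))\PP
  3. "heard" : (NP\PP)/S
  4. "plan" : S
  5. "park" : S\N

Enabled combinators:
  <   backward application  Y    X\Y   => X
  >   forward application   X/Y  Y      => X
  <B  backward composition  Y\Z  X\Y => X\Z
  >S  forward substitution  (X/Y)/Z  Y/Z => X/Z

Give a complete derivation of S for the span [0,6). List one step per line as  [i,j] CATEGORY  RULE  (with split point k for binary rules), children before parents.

[0,1] PP/(PP\S)  lex  "today"
[1,2] PP\S  lex  "liked"
[0,2] PP  >  k=1
[2,3] (N/(NP\PP))\PP  lex  "cat"
[0,3] N/(NP\PP)  <  k=2
[3,4] (NP\PP)/S  lex  "heard"
[4,5] S  lex  "plan"
[3,5] NP\PP  >  k=4
[0,5] N  >  k=3
[5,6] S\N  lex  "park"
[0,6] S  <  k=5

[0,6] S   <
  [0,5] N   >
    [0,3] N/(NP\PP)   <
      [0,2] PP   >
        [0,1] "today" : PP/(PP\S)
        [1,2] "liked" : PP\S
      [2,3] "cat" : (N/(NP\PP))\PP
    [3,5] NP\PP   >
      [3,4] "heard" : (NP\PP)/S
      [4,5] "plan" : S
  [5,6] "park" : S\N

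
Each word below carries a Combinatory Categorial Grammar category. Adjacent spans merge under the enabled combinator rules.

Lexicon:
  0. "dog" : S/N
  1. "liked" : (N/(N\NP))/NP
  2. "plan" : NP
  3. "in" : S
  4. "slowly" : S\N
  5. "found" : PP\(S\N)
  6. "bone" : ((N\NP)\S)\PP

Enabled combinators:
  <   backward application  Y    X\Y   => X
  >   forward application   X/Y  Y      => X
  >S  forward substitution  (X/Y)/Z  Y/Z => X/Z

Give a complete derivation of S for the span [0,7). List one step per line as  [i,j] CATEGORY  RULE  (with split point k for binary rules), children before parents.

[0,7] S   >
  [0,1] "dog" : S/N
  [1,7] N   >
    [1,3] N/(N\NP)   >
      [1,2] "liked" : (N/(N\NP))/NP
      [2,3] "plan" : NP
    [3,7] N\NP   <
      [3,4] "in" : S
      [4,7] (N\NP)\S   <
        [4,6] PP   <
          [4,5] "slowly" : S\N
          [5,6] "found" : PP\(S\N)
        [6,7] "bone" : ((N\NP)\S)\PP

[0,1] S/N  lex  "dog"
[1,2] (N/(N\NP))/NP  lex  "liked"
[2,3] NP  lex  "plan"
[1,3] N/(N\NP)  >  k=2
[3,4] S  lex  "in"
[4,5] S\N  lex  "slowly"
[5,6] PP\(S\N)  lex  "found"
[4,6] PP  <  k=5
[6,7] ((N\NP)\S)\PP  lex  "bone"
[4,7] (N\NP)\S  <  k=6
[3,7] N\NP  <  k=4
[1,7] N  >  k=3
[0,7] S  >  k=1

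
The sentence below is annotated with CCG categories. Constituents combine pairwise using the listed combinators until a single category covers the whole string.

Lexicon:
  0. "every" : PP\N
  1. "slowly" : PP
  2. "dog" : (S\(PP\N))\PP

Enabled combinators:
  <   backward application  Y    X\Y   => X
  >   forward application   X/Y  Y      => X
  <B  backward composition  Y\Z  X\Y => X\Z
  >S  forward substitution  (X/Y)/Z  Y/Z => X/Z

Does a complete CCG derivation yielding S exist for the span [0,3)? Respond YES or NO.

[0,3] S   <
  [0,1] "every" : PP\N
  [1,3] S\(PP\N)   <
    [1,2] "slowly" : PP
    [2,3] "dog" : (S\(PP\N))\PP

YES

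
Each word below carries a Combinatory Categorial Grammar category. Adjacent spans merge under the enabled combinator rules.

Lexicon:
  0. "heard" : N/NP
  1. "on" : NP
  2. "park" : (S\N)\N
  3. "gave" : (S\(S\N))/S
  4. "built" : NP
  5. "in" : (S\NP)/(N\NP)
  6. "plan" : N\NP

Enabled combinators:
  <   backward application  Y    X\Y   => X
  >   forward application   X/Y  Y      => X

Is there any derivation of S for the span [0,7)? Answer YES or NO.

YES

[0,7] S   <
  [0,3] S\N   <
    [0,2] N   >
      [0,1] "heard" : N/NP
      [1,2] "on" : NP
    [2,3] "park" : (S\N)\N
  [3,7] S\(S\N)   >
    [3,4] "gave" : (S\(S\N))/S
    [4,7] S   <
      [4,5] "built" : NP
      [5,7] S\NP   >
        [5,6] "in" : (S\NP)/(N\NP)
        [6,7] "plan" : N\NP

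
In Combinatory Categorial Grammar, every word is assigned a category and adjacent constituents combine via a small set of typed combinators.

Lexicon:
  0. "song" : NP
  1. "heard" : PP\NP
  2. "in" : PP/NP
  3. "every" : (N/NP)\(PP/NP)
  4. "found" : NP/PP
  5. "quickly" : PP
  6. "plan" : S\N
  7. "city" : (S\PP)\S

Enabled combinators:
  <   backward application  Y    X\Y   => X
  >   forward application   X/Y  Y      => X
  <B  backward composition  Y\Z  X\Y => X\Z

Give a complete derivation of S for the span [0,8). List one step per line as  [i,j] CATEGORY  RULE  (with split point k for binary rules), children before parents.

[0,1] NP  lex  "song"
[1,2] PP\NP  lex  "heard"
[0,2] PP  <  k=1
[2,3] PP/NP  lex  "in"
[3,4] (N/NP)\(PP/NP)  lex  "every"
[2,4] N/NP  <  k=3
[4,5] NP/PP  lex  "found"
[5,6] PP  lex  "quickly"
[4,6] NP  >  k=5
[2,6] N  >  k=4
[6,7] S\N  lex  "plan"
[2,7] S  <  k=6
[7,8] (S\PP)\S  lex  "city"
[2,8] S\PP  <  k=7
[0,8] S  <  k=2

[0,8] S   <
  [0,2] PP   <
    [0,1] "song" : NP
    [1,2] "heard" : PP\NP
  [2,8] S\PP   <
    [2,7] S   <
      [2,6] N   >
        [2,4] N/NP   <
          [2,3] "in" : PP/NP
          [3,4] "every" : (N/NP)\(PP/NP)
        [4,6] NP   >
          [4,5] "found" : NP/PP
          [5,6] "quickly" : PP
      [6,7] "plan" : S\N
    [7,8] "city" : (S\PP)\S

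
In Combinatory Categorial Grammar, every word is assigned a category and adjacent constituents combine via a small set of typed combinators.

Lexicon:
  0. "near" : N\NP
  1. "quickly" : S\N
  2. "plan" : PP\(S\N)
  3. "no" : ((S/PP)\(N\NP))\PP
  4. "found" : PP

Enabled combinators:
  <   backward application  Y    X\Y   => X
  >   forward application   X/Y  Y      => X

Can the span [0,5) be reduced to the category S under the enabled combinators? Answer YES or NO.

[0,5] S   >
  [0,4] S/PP   <
    [0,1] "near" : N\NP
    [1,4] (S/PP)\(N\NP)   <
      [1,3] PP   <
        [1,2] "quickly" : S\N
        [2,3] "plan" : PP\(S\N)
      [3,4] "no" : ((S/PP)\(N\NP))\PP
  [4,5] "found" : PP

YES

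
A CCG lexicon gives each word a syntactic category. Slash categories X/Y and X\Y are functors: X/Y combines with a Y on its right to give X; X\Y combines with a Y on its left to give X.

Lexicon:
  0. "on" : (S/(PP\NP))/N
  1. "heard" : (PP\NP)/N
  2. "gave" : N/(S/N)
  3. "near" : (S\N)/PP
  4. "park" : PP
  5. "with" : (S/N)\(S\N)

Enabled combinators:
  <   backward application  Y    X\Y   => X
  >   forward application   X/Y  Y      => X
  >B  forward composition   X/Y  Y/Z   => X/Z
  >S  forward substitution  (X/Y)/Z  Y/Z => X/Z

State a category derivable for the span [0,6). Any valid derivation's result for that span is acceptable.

S

[0,6] S   >
  [0,2] S/N   >S
    [0,1] "on" : (S/(PP\NP))/N
    [1,2] "heard" : (PP\NP)/N
  [2,6] N   >
    [2,3] "gave" : N/(S/N)
    [3,6] S/N   <
      [3,5] S\N   >
        [3,4] "near" : (S\N)/PP
        [4,5] "park" : PP
      [5,6] "with" : (S/N)\(S\N)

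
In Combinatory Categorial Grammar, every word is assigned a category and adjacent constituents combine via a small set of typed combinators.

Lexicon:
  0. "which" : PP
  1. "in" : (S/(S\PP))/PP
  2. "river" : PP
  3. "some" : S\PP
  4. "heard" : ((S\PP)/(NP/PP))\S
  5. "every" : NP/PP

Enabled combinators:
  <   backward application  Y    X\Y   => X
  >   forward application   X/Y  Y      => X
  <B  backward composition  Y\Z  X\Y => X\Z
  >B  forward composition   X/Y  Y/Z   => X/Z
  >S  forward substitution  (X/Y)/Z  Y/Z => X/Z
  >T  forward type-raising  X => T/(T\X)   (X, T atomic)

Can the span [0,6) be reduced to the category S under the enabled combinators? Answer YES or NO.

[0,6] S   <
  [0,1] "which" : PP
  [1,6] S\PP   >
    [1,5] (S\PP)/(NP/PP)   <
      [1,4] S   >
        [1,3] S/(S\PP)   >
          [1,2] "in" : (S/(S\PP))/PP
          [2,3] "river" : PP
        [3,4] "some" : S\PP
      [4,5] "heard" : ((S\PP)/(NP/PP))\S
    [5,6] "every" : NP/PP

YES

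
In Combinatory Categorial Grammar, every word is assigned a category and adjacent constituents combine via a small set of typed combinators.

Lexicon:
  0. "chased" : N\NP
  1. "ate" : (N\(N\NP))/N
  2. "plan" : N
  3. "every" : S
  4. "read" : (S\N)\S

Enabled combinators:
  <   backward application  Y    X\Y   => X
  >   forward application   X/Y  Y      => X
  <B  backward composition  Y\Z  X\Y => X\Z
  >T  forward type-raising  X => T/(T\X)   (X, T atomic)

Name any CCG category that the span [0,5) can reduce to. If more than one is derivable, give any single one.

[0,5] S   <
  [0,3] N   <
    [0,1] "chased" : N\NP
    [1,3] N\(N\NP)   >
      [1,2] "ate" : (N\(N\NP))/N
      [2,3] "plan" : N
  [3,5] S\N   <
    [3,4] "every" : S
    [4,5] "read" : (S\N)\S

S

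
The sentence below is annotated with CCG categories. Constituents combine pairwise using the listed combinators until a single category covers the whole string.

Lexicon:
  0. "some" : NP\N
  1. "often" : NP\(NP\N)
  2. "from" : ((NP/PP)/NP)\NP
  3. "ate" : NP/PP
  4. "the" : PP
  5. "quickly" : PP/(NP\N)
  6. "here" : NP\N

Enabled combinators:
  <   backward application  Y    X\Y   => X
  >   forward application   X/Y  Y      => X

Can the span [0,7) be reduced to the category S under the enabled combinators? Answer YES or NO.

NO

NP\N NP\(NP\N) ((NP/PP)/NP)\NP NP/PP PP PP/(NP\N) NP\N
CKY chart[0,7] = {NP}; S ∉ chart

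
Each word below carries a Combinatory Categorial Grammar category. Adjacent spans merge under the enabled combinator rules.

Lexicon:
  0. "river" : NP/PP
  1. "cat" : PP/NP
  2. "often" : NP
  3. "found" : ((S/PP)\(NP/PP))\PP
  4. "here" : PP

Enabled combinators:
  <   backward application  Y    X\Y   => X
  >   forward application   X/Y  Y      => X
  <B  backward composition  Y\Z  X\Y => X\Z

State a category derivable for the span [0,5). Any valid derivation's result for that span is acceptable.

S

[0,5] S   >
  [0,4] S/PP   <
    [0,1] "river" : NP/PP
    [1,4] (S/PP)\(NP/PP)   <
      [1,3] PP   >
        [1,2] "cat" : PP/NP
        [2,3] "often" : NP
      [3,4] "found" : ((S/PP)\(NP/PP))\PP
  [4,5] "here" : PP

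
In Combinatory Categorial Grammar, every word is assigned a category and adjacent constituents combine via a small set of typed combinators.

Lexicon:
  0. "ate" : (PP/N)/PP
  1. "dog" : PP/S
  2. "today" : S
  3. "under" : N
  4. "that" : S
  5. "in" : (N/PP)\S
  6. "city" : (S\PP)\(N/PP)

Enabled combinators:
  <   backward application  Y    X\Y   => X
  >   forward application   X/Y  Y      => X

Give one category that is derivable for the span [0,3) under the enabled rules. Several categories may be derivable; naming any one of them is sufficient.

PP/N

[0,7] S   <
  [0,4] PP   >
    [0,3] PP/N   >
      [0,1] "ate" : (PP/N)/PP
      [1,3] PP   >
        [1,2] "dog" : PP/S
        [2,3] "today" : S
    [3,4] "under" : N
  [4,7] S\PP   <
    [4,6] N/PP   <
      [4,5] "that" : S
      [5,6] "in" : (N/PP)\S
    [6,7] "city" : (S\PP)\(N/PP)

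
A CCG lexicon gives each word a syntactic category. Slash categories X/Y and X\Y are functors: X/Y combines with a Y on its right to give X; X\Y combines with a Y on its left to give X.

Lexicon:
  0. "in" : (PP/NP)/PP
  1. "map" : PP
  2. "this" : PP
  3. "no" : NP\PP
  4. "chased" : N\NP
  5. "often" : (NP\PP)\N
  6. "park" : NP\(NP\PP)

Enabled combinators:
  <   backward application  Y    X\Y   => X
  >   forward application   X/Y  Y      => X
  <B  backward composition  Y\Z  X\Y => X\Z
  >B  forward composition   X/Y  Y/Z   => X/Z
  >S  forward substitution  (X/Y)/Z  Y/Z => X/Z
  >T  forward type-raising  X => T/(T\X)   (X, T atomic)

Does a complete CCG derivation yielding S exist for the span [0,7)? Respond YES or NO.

NO

(PP/NP)/PP PP PP NP\PP N\NP (NP\PP)\N NP\(NP\PP)
CKY chart[0,7] = {N/(N\PP), NP/(NP\PP), PP, PP/(NP\NP), PP/(PP\PP), S/(S\PP)}; S ∉ chart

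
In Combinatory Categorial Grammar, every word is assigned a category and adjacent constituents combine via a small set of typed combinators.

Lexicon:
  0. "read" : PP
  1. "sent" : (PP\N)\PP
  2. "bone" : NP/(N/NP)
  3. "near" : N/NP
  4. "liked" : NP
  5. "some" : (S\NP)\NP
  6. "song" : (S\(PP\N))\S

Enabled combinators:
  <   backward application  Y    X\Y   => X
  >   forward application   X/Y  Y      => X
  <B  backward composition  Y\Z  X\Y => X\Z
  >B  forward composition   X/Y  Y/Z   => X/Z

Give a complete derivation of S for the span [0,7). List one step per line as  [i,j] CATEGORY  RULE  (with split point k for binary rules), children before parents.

[0,1] PP  lex  "read"
[1,2] (PP\N)\PP  lex  "sent"
[0,2] PP\N  <  k=1
[2,3] NP/(N/NP)  lex  "bone"
[3,4] N/NP  lex  "near"
[2,4] NP  >  k=3
[4,5] NP  lex  "liked"
[5,6] (S\NP)\NP  lex  "some"
[4,6] S\NP  <  k=5
[2,6] S  <  k=4
[6,7] (S\(PP\N))\S  lex  "song"
[2,7] S\(PP\N)  <  k=6
[0,7] S  <  k=2

[0,7] S   <
  [0,2] PP\N   <
    [0,1] "read" : PP
    [1,2] "sent" : (PP\N)\PP
  [2,7] S\(PP\N)   <
    [2,6] S   <
      [2,4] NP   >
        [2,3] "bone" : NP/(N/NP)
        [3,4] "near" : N/NP
      [4,6] S\NP   <
        [4,5] "liked" : NP
        [5,6] "some" : (S\NP)\NP
    [6,7] "song" : (S\(PP\N))\S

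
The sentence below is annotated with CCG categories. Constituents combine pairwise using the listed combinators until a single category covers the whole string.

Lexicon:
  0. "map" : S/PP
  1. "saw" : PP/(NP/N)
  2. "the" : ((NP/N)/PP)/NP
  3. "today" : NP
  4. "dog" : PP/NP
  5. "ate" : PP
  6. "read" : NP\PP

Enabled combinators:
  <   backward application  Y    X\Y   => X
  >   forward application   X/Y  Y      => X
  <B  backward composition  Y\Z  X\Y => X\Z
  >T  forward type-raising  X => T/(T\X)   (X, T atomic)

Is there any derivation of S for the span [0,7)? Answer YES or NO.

[0,7] S   >
  [0,1] "map" : S/PP
  [1,7] PP   >
    [1,2] "saw" : PP/(NP/N)
    [2,7] NP/N   >
      [2,4] (NP/N)/PP   >
        [2,3] "the" : ((NP/N)/PP)/NP
        [3,4] "today" : NP
      [4,7] PP   >
        [4,5] "dog" : PP/NP
        [5,7] NP   <
          [5,6] "ate" : PP
          [6,7] "read" : NP\PP

YES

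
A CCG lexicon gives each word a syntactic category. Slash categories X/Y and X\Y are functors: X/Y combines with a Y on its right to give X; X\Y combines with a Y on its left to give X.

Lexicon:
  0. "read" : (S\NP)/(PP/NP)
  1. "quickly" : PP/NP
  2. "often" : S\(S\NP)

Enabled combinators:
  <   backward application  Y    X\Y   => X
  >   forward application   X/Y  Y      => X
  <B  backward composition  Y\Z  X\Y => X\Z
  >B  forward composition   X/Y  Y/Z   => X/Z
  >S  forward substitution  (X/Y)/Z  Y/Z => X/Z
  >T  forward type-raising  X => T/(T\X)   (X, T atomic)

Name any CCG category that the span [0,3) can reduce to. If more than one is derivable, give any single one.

S

[0,3] S   <
  [0,2] S\NP   >
    [0,1] "read" : (S\NP)/(PP/NP)
    [1,2] "quickly" : PP/NP
  [2,3] "often" : S\(S\NP)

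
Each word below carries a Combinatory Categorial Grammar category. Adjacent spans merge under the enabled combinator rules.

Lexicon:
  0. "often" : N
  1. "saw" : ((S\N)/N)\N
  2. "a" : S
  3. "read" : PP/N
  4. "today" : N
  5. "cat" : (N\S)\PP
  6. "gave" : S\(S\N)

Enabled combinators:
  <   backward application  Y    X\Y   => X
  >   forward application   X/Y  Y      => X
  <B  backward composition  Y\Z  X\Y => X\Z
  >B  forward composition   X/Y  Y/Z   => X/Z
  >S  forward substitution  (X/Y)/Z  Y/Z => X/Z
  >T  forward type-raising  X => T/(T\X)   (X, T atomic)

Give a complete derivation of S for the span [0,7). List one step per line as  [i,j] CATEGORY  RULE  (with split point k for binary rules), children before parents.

[0,1] N  lex  "often"
[1,2] ((S\N)/N)\N  lex  "saw"
[0,2] (S\N)/N  <  k=1
[2,3] S  lex  "a"
[2,3] N/(N\S)  >T
[3,4] PP/N  lex  "read"
[4,5] N  lex  "today"
[3,5] PP  >  k=4
[5,6] (N\S)\PP  lex  "cat"
[3,6] N\S  <  k=5
[2,6] N  >  k=3
[0,6] S\N  >  k=2
[6,7] S\(S\N)  lex  "gave"
[0,7] S  <  k=6

[0,7] S   <
  [0,6] S\N   >
    [0,2] (S\N)/N   <
      [0,1] "often" : N
      [1,2] "saw" : ((S\N)/N)\N
    [2,6] N   >
      [2,3] N/(N\S)   >T
        [2,3] "a" : S
      [3,6] N\S   <
        [3,5] PP   >
          [3,4] "read" : PP/N
          [4,5] "today" : N
        [5,6] "cat" : (N\S)\PP
  [6,7] "gave" : S\(S\N)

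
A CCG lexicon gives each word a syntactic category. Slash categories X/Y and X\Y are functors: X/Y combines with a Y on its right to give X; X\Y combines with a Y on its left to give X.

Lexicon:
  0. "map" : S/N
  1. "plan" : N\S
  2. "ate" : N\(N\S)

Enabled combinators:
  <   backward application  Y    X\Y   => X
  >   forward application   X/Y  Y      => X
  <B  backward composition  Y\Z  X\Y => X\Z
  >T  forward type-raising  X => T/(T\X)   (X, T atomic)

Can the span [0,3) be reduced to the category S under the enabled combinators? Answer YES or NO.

[0,3] S   >
  [0,1] "map" : S/N
  [1,3] N   <
    [1,2] "plan" : N\S
    [2,3] "ate" : N\(N\S)

YES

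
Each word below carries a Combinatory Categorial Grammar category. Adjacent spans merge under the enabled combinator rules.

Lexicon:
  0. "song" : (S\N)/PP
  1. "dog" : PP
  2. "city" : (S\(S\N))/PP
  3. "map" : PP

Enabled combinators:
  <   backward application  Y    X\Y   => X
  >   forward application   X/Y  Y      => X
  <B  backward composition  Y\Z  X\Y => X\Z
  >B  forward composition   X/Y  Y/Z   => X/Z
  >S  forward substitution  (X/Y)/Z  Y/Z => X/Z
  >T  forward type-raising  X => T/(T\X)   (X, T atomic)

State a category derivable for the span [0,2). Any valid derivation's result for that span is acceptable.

S\N

[0,4] S   <
  [0,2] S\N   >
    [0,1] "song" : (S\N)/PP
    [1,2] "dog" : PP
  [2,4] S\(S\N)   >
    [2,3] "city" : (S\(S\N))/PP
    [3,4] "map" : PP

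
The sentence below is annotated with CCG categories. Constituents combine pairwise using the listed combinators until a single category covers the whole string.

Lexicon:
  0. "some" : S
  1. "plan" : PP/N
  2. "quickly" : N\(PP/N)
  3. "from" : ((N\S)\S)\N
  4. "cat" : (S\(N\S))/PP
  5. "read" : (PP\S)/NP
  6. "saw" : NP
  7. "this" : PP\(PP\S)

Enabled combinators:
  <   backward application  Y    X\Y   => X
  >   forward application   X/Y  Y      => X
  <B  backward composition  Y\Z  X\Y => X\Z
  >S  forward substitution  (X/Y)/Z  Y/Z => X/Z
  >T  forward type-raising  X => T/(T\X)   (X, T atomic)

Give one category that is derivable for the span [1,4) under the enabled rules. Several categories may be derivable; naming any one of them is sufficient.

(N\S)\S

[0,8] S   <
  [0,4] N\S   <
    [0,1] "some" : S
    [1,4] (N\S)\S   <
      [1,3] N   <
        [1,2] "plan" : PP/N
        [2,3] "quickly" : N\(PP/N)
      [3,4] "from" : ((N\S)\S)\N
  [4,8] S\(N\S)   >
    [4,5] "cat" : (S\(N\S))/PP
    [5,8] PP   <
      [5,7] PP\S   >
        [5,6] "read" : (PP\S)/NP
        [6,7] "saw" : NP
      [7,8] "this" : PP\(PP\S)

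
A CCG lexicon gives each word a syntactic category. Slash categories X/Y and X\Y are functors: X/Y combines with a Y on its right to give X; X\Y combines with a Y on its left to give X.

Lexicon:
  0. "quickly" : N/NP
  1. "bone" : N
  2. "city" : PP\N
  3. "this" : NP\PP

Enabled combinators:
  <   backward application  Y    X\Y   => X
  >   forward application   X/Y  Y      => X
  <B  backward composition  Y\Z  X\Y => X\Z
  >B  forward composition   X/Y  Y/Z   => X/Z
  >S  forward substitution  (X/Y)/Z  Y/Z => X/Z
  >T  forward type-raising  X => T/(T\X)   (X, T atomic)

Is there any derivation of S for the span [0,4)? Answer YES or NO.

N/NP N PP\N NP\PP
CKY chart[0,4] = {N, N/(NP\NP), N/(N\N), NP/(NP\N), PP/(PP\N), S/(S\N)}; S ∉ chart

NO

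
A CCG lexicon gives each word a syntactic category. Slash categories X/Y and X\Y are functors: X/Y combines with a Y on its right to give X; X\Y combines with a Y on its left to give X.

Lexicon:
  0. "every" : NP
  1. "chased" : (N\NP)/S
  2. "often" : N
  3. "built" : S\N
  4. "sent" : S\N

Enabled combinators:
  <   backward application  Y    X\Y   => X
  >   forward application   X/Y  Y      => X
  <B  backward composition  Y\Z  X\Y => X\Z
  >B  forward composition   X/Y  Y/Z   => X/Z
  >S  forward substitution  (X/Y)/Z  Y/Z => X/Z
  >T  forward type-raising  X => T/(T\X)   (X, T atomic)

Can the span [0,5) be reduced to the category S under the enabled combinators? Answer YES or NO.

YES

[0,5] S   >
  [0,1] S/(S\NP)   >T
    [0,1] "every" : NP
  [1,5] S\NP   <B
    [1,4] N\NP   >
      [1,2] "chased" : (N\NP)/S
      [2,4] S   <
        [2,3] "often" : N
        [3,4] "built" : S\N
    [4,5] "sent" : S\N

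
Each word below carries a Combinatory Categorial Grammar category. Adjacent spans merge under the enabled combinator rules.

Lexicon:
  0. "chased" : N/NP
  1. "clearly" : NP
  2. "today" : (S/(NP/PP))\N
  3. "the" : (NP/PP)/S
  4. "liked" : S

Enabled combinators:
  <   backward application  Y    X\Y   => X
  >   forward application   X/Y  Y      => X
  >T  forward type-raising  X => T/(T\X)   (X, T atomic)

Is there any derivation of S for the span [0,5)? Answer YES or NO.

[0,5] S   >
  [0,3] S/(NP/PP)   <
    [0,2] N   >
      [0,1] "chased" : N/NP
      [1,2] "clearly" : NP
    [2,3] "today" : (S/(NP/PP))\N
  [3,5] NP/PP   >
    [3,4] "the" : (NP/PP)/S
    [4,5] "liked" : S

YES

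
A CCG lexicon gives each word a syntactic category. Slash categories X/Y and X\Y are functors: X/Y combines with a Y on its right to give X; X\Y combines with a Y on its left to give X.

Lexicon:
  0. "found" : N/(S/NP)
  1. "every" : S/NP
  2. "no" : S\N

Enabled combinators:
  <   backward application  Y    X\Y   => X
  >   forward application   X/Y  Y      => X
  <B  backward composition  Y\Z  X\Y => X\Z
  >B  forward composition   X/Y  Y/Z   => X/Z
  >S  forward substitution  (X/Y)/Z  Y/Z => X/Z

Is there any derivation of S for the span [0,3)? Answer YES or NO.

YES

[0,3] S   <
  [0,2] N   >
    [0,1] "found" : N/(S/NP)
    [1,2] "every" : S/NP
  [2,3] "no" : S\N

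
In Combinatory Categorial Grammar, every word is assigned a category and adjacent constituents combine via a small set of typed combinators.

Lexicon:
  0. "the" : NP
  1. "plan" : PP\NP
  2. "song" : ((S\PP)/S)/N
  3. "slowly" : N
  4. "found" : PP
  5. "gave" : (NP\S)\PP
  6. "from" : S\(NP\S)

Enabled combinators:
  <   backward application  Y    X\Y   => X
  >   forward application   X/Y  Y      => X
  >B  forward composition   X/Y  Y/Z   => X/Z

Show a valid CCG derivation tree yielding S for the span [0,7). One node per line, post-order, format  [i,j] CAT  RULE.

[0,7] S   <
  [0,2] PP   <
    [0,1] "the" : NP
    [1,2] "plan" : PP\NP
  [2,7] S\PP   >
    [2,4] (S\PP)/S   >
      [2,3] "song" : ((S\PP)/S)/N
      [3,4] "slowly" : N
    [4,7] S   <
      [4,6] NP\S   <
        [4,5] "found" : PP
        [5,6] "gave" : (NP\S)\PP
      [6,7] "from" : S\(NP\S)

[0,1] NP  lex  "the"
[1,2] PP\NP  lex  "plan"
[0,2] PP  <  k=1
[2,3] ((S\PP)/S)/N  lex  "song"
[3,4] N  lex  "slowly"
[2,4] (S\PP)/S  >  k=3
[4,5] PP  lex  "found"
[5,6] (NP\S)\PP  lex  "gave"
[4,6] NP\S  <  k=5
[6,7] S\(NP\S)  lex  "from"
[4,7] S  <  k=6
[2,7] S\PP  >  k=4
[0,7] S  <  k=2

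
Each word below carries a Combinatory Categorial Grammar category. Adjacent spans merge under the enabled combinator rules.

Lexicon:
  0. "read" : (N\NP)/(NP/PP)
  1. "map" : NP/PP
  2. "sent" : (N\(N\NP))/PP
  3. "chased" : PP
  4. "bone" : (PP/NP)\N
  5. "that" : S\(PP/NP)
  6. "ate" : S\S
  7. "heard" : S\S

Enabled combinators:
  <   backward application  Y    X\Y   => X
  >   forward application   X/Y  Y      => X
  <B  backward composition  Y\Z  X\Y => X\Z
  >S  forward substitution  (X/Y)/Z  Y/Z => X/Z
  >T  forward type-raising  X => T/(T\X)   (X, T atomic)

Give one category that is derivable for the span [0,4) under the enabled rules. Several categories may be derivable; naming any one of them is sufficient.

[0,8] S   <
  [0,4] N   <
    [0,2] N\NP   >
      [0,1] "read" : (N\NP)/(NP/PP)
      [1,2] "map" : NP/PP
    [2,4] N\(N\NP)   >
      [2,3] "sent" : (N\(N\NP))/PP
      [3,4] "chased" : PP
  [4,8] S\N   <B
    [4,7] S\N   <B
      [4,6] S\N   <B
        [4,5] "bone" : (PP/NP)\N
        [5,6] "that" : S\(PP/NP)
      [6,7] "ate" : S\S
    [7,8] "heard" : S\S

N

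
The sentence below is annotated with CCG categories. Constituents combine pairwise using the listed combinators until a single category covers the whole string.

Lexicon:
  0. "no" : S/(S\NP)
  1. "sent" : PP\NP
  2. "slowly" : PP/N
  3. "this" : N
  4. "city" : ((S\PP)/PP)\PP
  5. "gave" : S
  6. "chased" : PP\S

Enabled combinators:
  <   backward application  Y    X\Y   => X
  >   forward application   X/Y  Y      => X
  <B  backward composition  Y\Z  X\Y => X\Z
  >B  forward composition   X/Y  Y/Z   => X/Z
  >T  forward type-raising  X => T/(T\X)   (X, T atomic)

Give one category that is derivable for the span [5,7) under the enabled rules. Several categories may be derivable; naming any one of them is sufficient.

[0,7] S   >
  [0,1] "no" : S/(S\NP)
  [1,7] S\NP   <B
    [1,2] "sent" : PP\NP
    [2,7] S\PP   >
      [2,5] (S\PP)/PP   <
        [2,4] PP   >
          [2,3] "slowly" : PP/N
          [3,4] "this" : N
        [4,5] "city" : ((S\PP)/PP)\PP
      [5,7] PP   >
        [5,6] PP/(PP\S)   >T
          [5,6] "gave" : S
        [6,7] "chased" : PP\S

PP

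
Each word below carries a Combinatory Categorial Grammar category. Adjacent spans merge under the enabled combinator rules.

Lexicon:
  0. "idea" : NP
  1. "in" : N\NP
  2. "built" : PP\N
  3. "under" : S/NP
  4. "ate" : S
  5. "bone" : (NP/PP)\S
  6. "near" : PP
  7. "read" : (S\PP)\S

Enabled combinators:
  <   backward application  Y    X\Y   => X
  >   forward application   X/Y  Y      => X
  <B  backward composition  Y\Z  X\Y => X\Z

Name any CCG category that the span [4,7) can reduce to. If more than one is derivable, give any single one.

[0,8] S   <
  [0,3] PP   <
    [0,1] "idea" : NP
    [1,3] PP\NP   <B
      [1,2] "in" : N\NP
      [2,3] "built" : PP\N
  [3,8] S\PP   <
    [3,7] S   >
      [3,4] "under" : S/NP
      [4,7] NP   >
        [4,6] NP/PP   <
          [4,5] "ate" : S
          [5,6] "bone" : (NP/PP)\S
        [6,7] "near" : PP
    [7,8] "read" : (S\PP)\S

NP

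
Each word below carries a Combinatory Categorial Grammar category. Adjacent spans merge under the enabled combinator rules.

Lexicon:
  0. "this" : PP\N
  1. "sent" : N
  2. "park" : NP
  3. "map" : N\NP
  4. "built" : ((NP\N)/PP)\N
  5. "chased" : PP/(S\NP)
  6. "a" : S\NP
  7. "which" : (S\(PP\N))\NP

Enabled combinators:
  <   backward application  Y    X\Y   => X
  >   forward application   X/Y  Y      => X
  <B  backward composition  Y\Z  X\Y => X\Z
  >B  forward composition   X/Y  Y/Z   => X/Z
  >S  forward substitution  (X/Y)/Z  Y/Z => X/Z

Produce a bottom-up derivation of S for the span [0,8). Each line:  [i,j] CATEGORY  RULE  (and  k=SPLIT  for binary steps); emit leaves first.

[0,1] PP\N  lex  "this"
[1,2] N  lex  "sent"
[2,3] NP  lex  "park"
[3,4] N\NP  lex  "map"
[2,4] N  <  k=3
[4,5] ((NP\N)/PP)\N  lex  "built"
[2,5] (NP\N)/PP  <  k=4
[5,6] PP/(S\NP)  lex  "chased"
[6,7] S\NP  lex  "a"
[5,7] PP  >  k=6
[2,7] NP\N  >  k=5
[1,7] NP  <  k=2
[7,8] (S\(PP\N))\NP  lex  "which"
[1,8] S\(PP\N)  <  k=7
[0,8] S  <  k=1

[0,8] S   <
  [0,1] "this" : PP\N
  [1,8] S\(PP\N)   <
    [1,7] NP   <
      [1,2] "sent" : N
      [2,7] NP\N   >
        [2,5] (NP\N)/PP   <
          [2,4] N   <
            [2,3] "park" : NP
            [3,4] "map" : N\NP
          [4,5] "built" : ((NP\N)/PP)\N
        [5,7] PP   >
          [5,6] "chased" : PP/(S\NP)
          [6,7] "a" : S\NP
    [7,8] "which" : (S\(PP\N))\NP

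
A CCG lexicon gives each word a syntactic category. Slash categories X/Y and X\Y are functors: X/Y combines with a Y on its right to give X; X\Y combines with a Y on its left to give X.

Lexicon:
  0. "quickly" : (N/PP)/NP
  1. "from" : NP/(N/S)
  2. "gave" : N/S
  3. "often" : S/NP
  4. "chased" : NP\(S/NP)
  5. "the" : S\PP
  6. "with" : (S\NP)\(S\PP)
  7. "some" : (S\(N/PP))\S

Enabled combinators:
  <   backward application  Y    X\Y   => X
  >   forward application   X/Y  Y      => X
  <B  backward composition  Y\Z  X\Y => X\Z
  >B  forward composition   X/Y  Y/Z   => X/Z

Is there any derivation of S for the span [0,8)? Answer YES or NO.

YES

[0,8] S   <
  [0,3] N/PP   >
    [0,1] "quickly" : (N/PP)/NP
    [1,3] NP   >
      [1,2] "from" : NP/(N/S)
      [2,3] "gave" : N/S
  [3,8] S\(N/PP)   <
    [3,7] S   <
      [3,5] NP   <
        [3,4] "often" : S/NP
        [4,5] "chased" : NP\(S/NP)
      [5,7] S\NP   <
        [5,6] "the" : S\PP
        [6,7] "with" : (S\NP)\(S\PP)
    [7,8] "some" : (S\(N/PP))\S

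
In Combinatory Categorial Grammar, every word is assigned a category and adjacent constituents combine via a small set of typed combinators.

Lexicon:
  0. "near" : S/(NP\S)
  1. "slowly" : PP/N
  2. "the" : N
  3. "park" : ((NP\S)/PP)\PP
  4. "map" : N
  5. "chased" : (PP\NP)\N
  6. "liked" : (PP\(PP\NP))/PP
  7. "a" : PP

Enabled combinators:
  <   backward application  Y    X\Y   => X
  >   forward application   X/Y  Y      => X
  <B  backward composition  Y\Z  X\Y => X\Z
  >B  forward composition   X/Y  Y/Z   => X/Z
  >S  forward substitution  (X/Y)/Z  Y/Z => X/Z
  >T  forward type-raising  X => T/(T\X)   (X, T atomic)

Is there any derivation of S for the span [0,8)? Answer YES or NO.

[0,8] S   >
  [0,4] S/PP   >B
    [0,1] "near" : S/(NP\S)
    [1,4] (NP\S)/PP   <
      [1,3] PP   >
        [1,2] "slowly" : PP/N
        [2,3] "the" : N
      [3,4] "park" : ((NP\S)/PP)\PP
  [4,8] PP   >
    [4,5] PP/(PP\N)   >T
      [4,5] "map" : N
    [5,8] PP\N   <B
      [5,6] "chased" : (PP\NP)\N
      [6,8] PP\(PP\NP)   >
        [6,7] "liked" : (PP\(PP\NP))/PP
        [7,8] "a" : PP

YES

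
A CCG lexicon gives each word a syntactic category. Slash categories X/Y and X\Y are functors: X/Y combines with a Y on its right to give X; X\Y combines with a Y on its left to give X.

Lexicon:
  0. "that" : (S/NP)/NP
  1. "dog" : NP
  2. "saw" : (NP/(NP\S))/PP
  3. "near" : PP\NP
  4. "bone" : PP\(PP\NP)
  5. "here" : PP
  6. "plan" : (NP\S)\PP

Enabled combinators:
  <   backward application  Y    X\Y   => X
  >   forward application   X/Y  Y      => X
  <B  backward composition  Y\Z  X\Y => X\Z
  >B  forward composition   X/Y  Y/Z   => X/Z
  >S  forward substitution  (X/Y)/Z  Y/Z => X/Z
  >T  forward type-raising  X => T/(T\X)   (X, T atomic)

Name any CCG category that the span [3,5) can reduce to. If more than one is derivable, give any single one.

PP

[0,7] S   >
  [0,2] S/NP   >
    [0,1] "that" : (S/NP)/NP
    [1,2] "dog" : NP
  [2,7] NP   >
    [2,5] NP/(NP\S)   >
      [2,3] "saw" : (NP/(NP\S))/PP
      [3,5] PP   <
        [3,4] "near" : PP\NP
        [4,5] "bone" : PP\(PP\NP)
    [5,7] NP\S   <
      [5,6] "here" : PP
      [6,7] "plan" : (NP\S)\PP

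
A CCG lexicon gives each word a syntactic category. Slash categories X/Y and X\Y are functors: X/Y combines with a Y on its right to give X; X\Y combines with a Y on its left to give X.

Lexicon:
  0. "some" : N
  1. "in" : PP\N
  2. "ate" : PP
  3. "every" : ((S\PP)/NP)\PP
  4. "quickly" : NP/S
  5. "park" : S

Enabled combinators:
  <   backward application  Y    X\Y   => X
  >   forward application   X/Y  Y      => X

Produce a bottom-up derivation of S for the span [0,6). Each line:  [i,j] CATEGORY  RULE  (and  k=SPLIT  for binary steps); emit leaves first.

[0,6] S   <
  [0,2] PP   <
    [0,1] "some" : N
    [1,2] "in" : PP\N
  [2,6] S\PP   >
    [2,4] (S\PP)/NP   <
      [2,3] "ate" : PP
      [3,4] "every" : ((S\PP)/NP)\PP
    [4,6] NP   >
      [4,5] "quickly" : NP/S
      [5,6] "park" : S

[0,1] N  lex  "some"
[1,2] PP\N  lex  "in"
[0,2] PP  <  k=1
[2,3] PP  lex  "ate"
[3,4] ((S\PP)/NP)\PP  lex  "every"
[2,4] (S\PP)/NP  <  k=3
[4,5] NP/S  lex  "quickly"
[5,6] S  lex  "park"
[4,6] NP  >  k=5
[2,6] S\PP  >  k=4
[0,6] S  <  k=2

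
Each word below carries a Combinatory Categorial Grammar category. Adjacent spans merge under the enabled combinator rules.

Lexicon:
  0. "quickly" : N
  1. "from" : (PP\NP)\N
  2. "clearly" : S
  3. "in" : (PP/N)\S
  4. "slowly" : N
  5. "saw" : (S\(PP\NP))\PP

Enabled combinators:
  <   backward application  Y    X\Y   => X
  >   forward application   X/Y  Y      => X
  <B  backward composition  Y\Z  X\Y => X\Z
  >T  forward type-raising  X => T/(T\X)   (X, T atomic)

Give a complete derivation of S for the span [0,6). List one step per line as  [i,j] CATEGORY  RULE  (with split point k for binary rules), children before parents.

[0,1] N  lex  "quickly"
[1,2] (PP\NP)\N  lex  "from"
[0,2] PP\NP  <  k=1
[2,3] S  lex  "clearly"
[3,4] (PP/N)\S  lex  "in"
[2,4] PP/N  <  k=3
[4,5] N  lex  "slowly"
[2,5] PP  >  k=4
[5,6] (S\(PP\NP))\PP  lex  "saw"
[2,6] S\(PP\NP)  <  k=5
[0,6] S  <  k=2

[0,6] S   <
  [0,2] PP\NP   <
    [0,1] "quickly" : N
    [1,2] "from" : (PP\NP)\N
  [2,6] S\(PP\NP)   <
    [2,5] PP   >
      [2,4] PP/N   <
        [2,3] "clearly" : S
        [3,4] "in" : (PP/N)\S
      [4,5] "slowly" : N
    [5,6] "saw" : (S\(PP\NP))\PP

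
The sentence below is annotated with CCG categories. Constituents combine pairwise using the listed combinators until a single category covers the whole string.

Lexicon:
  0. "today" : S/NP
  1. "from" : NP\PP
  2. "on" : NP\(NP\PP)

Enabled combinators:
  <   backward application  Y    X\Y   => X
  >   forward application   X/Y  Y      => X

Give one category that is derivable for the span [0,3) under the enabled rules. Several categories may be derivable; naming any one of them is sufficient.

S

[0,3] S   >
  [0,1] "today" : S/NP
  [1,3] NP   <
    [1,2] "from" : NP\PP
    [2,3] "on" : NP\(NP\PP)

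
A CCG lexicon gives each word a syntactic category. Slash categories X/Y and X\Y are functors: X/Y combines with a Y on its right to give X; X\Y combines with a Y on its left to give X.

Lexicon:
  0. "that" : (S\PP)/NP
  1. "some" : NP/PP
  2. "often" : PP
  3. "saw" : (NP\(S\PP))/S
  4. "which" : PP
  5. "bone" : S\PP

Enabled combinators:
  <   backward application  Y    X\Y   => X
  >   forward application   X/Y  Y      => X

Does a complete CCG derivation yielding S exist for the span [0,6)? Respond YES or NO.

(S\PP)/NP NP/PP PP (NP\(S\PP))/S PP S\PP
CKY chart[0,6] = {NP}; S ∉ chart

NO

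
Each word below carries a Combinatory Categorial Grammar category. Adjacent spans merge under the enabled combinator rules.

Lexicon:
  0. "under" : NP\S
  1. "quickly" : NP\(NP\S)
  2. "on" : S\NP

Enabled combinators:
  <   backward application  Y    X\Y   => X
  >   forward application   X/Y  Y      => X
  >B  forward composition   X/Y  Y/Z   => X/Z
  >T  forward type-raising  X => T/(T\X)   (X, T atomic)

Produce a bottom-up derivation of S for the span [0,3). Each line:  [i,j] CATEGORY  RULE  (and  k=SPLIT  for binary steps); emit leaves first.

[0,1] NP\S  lex  "under"
[1,2] NP\(NP\S)  lex  "quickly"
[0,2] NP  <  k=1
[2,3] S\NP  lex  "on"
[0,3] S  <  k=2

[0,3] S   <
  [0,2] NP   <
    [0,1] "under" : NP\S
    [1,2] "quickly" : NP\(NP\S)
  [2,3] "on" : S\NP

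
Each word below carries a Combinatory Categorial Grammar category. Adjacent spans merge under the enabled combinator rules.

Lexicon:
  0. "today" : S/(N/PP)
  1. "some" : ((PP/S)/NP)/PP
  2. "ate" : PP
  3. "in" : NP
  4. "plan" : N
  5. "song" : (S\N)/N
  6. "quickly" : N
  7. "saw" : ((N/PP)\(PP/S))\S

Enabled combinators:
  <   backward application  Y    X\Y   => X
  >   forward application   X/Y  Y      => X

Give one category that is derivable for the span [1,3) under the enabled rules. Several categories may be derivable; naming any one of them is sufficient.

(PP/S)/NP

[0,8] S   >
  [0,1] "today" : S/(N/PP)
  [1,8] N/PP   <
    [1,4] PP/S   >
      [1,3] (PP/S)/NP   >
        [1,2] "some" : ((PP/S)/NP)/PP
        [2,3] "ate" : PP
      [3,4] "in" : NP
    [4,8] (N/PP)\(PP/S)   <
      [4,7] S   <
        [4,5] "plan" : N
        [5,7] S\N   >
          [5,6] "song" : (S\N)/N
          [6,7] "quickly" : N
      [7,8] "saw" : ((N/PP)\(PP/S))\S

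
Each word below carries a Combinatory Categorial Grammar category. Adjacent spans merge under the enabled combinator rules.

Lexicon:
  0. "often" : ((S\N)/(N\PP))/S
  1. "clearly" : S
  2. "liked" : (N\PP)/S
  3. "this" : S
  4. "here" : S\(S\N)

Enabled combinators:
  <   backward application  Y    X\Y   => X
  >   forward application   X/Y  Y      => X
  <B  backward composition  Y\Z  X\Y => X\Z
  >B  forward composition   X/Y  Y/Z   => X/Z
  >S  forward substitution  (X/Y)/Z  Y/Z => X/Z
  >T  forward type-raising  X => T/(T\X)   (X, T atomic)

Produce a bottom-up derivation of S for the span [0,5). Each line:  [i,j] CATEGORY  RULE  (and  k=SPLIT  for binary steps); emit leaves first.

[0,5] S   <
  [0,4] S\N   >
    [0,2] (S\N)/(N\PP)   >
      [0,1] "often" : ((S\N)/(N\PP))/S
      [1,2] "clearly" : S
    [2,4] N\PP   >
      [2,3] "liked" : (N\PP)/S
      [3,4] "this" : S
  [4,5] "here" : S\(S\N)

[0,1] ((S\N)/(N\PP))/S  lex  "often"
[1,2] S  lex  "clearly"
[0,2] (S\N)/(N\PP)  >  k=1
[2,3] (N\PP)/S  lex  "liked"
[3,4] S  lex  "this"
[2,4] N\PP  >  k=3
[0,4] S\N  >  k=2
[4,5] S\(S\N)  lex  "here"
[0,5] S  <  k=4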